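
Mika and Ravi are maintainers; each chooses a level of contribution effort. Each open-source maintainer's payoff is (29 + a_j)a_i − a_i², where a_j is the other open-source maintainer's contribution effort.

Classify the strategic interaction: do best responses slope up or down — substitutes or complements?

Mika's payoff is (29 + a_R)a_M − a_M².
∂π/∂a_M = 29 + a_R − 2a_M = 0, so a_M = 14.5 + 0.5a_R.
The best-response slope da_M/da_R = 0.5 > 0: the reaction function is upward-sloping, so the choices are strategic complements.

strategic complements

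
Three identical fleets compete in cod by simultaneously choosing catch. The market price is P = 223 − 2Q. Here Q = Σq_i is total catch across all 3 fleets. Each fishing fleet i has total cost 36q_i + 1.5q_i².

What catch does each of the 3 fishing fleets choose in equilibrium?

A representative fishing fleet's profit is π_i = q_i(223 − 2Q) − 36q_i − 1.5q_i², with Q = q_i + Σ_{j≠i} q_j.
First-order condition: 187 − 7q_i − 2Σ_{j≠i} q_j = 0.
In a symmetric equilibrium every fishing fleet chooses the same q, so Σ_{j≠i} q_j = 2q. The condition becomes 187 − 11q = 0, giving q = 187/11 = 17.

17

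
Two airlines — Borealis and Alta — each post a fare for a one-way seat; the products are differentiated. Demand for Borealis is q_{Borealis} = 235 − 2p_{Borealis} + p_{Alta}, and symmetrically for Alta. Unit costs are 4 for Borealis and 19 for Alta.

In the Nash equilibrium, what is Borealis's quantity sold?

158

Borealis's profit: π = (p_{Borealis} − 4)(235 − 2p_{Borealis} + p_{Alta}).
∂π/∂p_{Borealis} = 243 − 4p_{Borealis} + p_{Alta} = 0 ⇒ p_{Borealis} = 60.75 + 0.25p_{Alta}.
Similarly p_{Alta} = 68.25 + 0.25p_{Borealis}.
Substituting the second reaction function into the first: p_{Borealis} = 60.75 + 0.25(68.25 + 0.25p_{Borealis}), which gives 0.9375p_{Borealis} = 77.8125 ⇒ p_{Borealis} = 83.
Then p_{Alta} = 68.25 + 0.25·83 = 89.
q_{Borealis} = 235 − 2·83 + 89 = 158.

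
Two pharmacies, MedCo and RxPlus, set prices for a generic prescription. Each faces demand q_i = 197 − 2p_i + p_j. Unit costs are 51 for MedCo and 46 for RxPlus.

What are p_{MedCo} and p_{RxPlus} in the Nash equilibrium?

MedCo's profit: π = (p_{MedCo} − 51)(197 − 2p_{MedCo} + p_{RxPlus}).
∂π/∂p_{MedCo} = 299 − 4p_{MedCo} + p_{RxPlus} = 0 ⇒ p_{MedCo} = 74.75 + 0.25p_{RxPlus}.
Similarly p_{RxPlus} = 72.25 + 0.25p_{MedCo}.
Substituting the second reaction function into the first: p_{MedCo} = 74.75 + 0.25(72.25 + 0.25p_{MedCo}), which gives 0.9375p_{MedCo} = 92.8125 ⇒ p_{MedCo} = 99.
Then p_{RxPlus} = 72.25 + 0.25·99 = 97.

99, 97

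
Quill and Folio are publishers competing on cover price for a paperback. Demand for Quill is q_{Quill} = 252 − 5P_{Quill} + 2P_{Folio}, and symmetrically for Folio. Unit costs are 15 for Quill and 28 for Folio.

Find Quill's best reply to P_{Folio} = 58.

44.3

Quill's profit: π = (P_{Quill} − 15)(252 − 5P_{Quill} + 2P_{Folio}).
∂π/∂P_{Quill} = 327 − 10P_{Quill} + 2P_{Folio} = 0 ⇒ P_{Quill} = 32.7 + 0.2P_{Folio}.
At P_{Folio} = 58: P_{Quill} = 32.7 + 0.2·58 = 44.3.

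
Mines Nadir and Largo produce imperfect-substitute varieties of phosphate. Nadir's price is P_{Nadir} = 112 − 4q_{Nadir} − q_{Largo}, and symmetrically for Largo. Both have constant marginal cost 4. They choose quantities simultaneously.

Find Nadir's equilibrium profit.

576

Mine Nadir's profit: π = q_{Nadir}(112 − 4q_{Nadir} − q_{Largo}) − 4q_{Nadir}.
∂π/∂q_{Nadir} = 108 − 8q_{Nadir} − q_{Largo} = 0 ⇒ q_{Nadir} = 13.5 − 0.125q_{Largo}.
By symmetry q_{Largo} = q_{Nadir}; substituting into the reaction function, 1.125q_{Nadir} = 13.5 and q_{Nadir} = 12.
P_{Nadir} = 112 − 4·12 − 12 = 52.
Profit = (52 − 4)·12 = 576.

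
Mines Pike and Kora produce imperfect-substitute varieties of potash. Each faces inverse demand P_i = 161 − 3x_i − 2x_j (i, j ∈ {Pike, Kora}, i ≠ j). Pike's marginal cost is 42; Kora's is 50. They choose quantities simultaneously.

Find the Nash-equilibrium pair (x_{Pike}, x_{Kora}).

Mine Pike's profit: π = x_{Pike}(161 − 3x_{Pike} − 2x_{Kora}) − 42x_{Pike}.
∂π/∂x_{Pike} = 119 − 6x_{Pike} − 2x_{Kora} = 0 ⇒ x_{Pike} = 119/6 − (1/3)x_{Kora}.
Similarly x_{Kora} = 18.5 − (1/3)x_{Pike}.
Substituting the second reaction function into the first: x_{Pike} = 119/6 − (1/3)(18.5 − (1/3)x_{Pike}), which gives (8/9)x_{Pike} = 41/3 ⇒ x_{Pike} = 15.375.
Then x_{Kora} = 18.5 − (1/3)·15.375 = 13.375.

15.375, 13.375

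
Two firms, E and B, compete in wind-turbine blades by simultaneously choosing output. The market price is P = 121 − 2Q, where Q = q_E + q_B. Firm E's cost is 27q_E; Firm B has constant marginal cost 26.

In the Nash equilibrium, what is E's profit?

Firm E's profit: π = q_E(121 − 2(q_E + q_B)) − 27q_E.
∂π/∂q_E = 94 − 4q_E − 2q_B = 0, so q_E = 23.5 − 0.5q_B.
By the same steps for B: q_B = 23.75 − 0.5q_E.
Substituting the second reaction function into the first: q_E = 23.5 − 0.5(23.75 − 0.5q_E), which gives 0.75q_E = 11.625 ⇒ q_E = 15.5.
Then q_B = 23.75 − 0.5·15.5 = 16.
Price P = 121 − 2·31.5 = 58.
E's profit: (58 − 27)·15.5 = 480.5.

480.5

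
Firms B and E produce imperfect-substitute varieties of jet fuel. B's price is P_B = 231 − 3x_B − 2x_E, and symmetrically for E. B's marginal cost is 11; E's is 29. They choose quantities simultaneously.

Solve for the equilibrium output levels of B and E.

28.625, 24.125

Firm B's profit: π = x_B(231 − 3x_B − 2x_E) − 11x_B.
∂π/∂x_B = 220 − 6x_B − 2x_E = 0 ⇒ x_B = 110/3 − (1/3)x_E.
Similarly x_E = 101/3 − (1/3)x_B.
Plugging x_E into B's best response: x_B = 110/3 − (1/3)(101/3 − (1/3)x_B) ⇒ (8/9)x_B = 229/9, so x_B = 28.625.
Then x_E = 101/3 − (1/3)·28.625 = 24.125.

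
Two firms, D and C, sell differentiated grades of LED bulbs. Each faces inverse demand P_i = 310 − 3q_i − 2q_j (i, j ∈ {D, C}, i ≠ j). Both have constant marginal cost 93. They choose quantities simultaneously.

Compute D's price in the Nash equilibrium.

Firm D's profit: π = q_D(310 − 3q_D − 2q_C) − 93q_D.
∂π/∂q_D = 217 − 6q_D − 2q_C = 0 ⇒ q_D = 217/6 − (1/3)q_C.
By symmetry q_C = q_D; substituting into the reaction function, (4/3)q_D = 217/6 and q_D = 27.125.
P_D = 310 − 3·27.125 − 2·27.125 = 174.375.

174.375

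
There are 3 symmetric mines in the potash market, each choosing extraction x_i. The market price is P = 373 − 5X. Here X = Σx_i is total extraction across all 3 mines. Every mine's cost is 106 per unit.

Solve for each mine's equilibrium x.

A representative mine's profit is π_i = x_i(373 − 5X) − 106x_i, with X = x_i + Σ_{j≠i} x_j.
First-order condition: 267 − 10x_i − 5Σ_{j≠i} x_j = 0.
With identical mines, set every x_j = x: then 267 − 10x − 10x = 0, i.e. x = 267/20 = 13.35.

13.35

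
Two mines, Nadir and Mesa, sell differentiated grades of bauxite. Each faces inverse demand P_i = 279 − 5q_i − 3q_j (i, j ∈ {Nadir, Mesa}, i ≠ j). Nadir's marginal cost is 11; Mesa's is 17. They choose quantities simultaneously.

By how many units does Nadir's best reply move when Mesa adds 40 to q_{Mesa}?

-12

Mine Nadir's profit: π = q_{Nadir}(279 − 5q_{Nadir} − 3q_{Mesa}) − 11q_{Nadir}.
∂π/∂q_{Nadir} = 268 − 10q_{Nadir} − 3q_{Mesa} = 0 ⇒ q_{Nadir} = 26.8 − 0.3q_{Mesa}.
The reaction-function slope is −0.3, so a 40-unit rise in q_{Mesa} moves q_{Nadir} by −0.3 × 40 = −12. Nadir's best response falls — the actions are strategic substitutes.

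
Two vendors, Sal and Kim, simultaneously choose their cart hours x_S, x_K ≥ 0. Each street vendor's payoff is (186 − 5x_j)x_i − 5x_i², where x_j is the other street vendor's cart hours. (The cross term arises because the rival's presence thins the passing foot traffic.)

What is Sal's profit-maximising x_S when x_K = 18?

Sal's payoff is (186 − 5x_K)x_S − 5x_S².
∂π/∂x_S = 186 − 5x_K − 10x_S = 0, so x_S = 18.6 − 0.5x_K.
At x_K = 18: x_S = 18.6 − 0.5·18 = 9.6.

9.6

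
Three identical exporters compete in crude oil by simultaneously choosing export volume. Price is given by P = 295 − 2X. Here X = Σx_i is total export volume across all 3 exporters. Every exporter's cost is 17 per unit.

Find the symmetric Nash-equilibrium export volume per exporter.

34.75

A representative exporter's profit is π_i = x_i(295 − 2X) − 17x_i, with X = x_i + Σ_{j≠i} x_j.
First-order condition: 278 − 4x_i − 2Σ_{j≠i} x_j = 0.
With identical exporters, set every x_j = x: then 278 − 4x − 4x = 0, i.e. x = 278/8 = 34.75.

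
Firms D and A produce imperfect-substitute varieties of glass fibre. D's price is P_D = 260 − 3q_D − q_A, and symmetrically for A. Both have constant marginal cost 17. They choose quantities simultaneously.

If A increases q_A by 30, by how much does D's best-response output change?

Firm D's profit: π = q_D(260 − 3q_D − q_A) − 17q_D.
∂π/∂q_D = 243 − 6q_D − q_A = 0 ⇒ q_D = 40.5 − (1/6)q_A.
The reaction-function slope is −1/6, so a 30-unit rise in q_A moves q_D by −1/6 × 30 = −5. D's best response falls — the actions are strategic substitutes.

-5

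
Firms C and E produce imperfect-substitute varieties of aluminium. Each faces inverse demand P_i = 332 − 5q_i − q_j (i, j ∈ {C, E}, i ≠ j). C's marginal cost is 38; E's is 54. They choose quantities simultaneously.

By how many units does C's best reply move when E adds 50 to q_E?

Firm C's profit: π = q_C(332 − 5q_C − q_E) − 38q_C.
∂π/∂q_C = 294 − 10q_C − q_E = 0 ⇒ q_C = 29.4 − 0.1q_E.
The reaction-function slope is −0.1, so a 50-unit rise in q_E moves q_C by −0.1 × 50 = −5. C's best response falls — the actions are strategic substitutes.

-5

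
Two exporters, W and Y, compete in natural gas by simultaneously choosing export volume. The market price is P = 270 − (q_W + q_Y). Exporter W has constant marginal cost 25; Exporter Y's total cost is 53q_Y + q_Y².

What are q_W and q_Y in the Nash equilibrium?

Exporter W's profit: π = q_W(270 − (q_W + q_Y)) − 25q_W.
∂π/∂q_W = 245 − 2q_W − q_Y = 0, so q_W = 122.5 − 0.5q_Y.
For Y: ∂π/∂q_Y = 217 − 4q_Y − q_W = 0 ⇒ q_Y = 54.25 − 0.25q_W.
Plugging q_Y into W's best response: q_W = 122.5 − 0.5(54.25 − 0.25q_W) ⇒ 0.875q_W = 95.375, so q_W = 109.
Then q_Y = 54.25 − 0.25·109 = 27.

109, 27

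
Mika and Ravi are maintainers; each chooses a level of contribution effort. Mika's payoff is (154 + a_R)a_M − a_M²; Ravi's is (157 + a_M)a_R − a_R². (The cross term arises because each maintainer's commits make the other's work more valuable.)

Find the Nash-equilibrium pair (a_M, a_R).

Expanding Mika's payoff: 154a_M + a_Ra_M − a_M².
∂π/∂a_M = 154 + a_R − 2a_M = 0, so a_M = 77 + 0.5a_R.
Likewise for Ravi: a_R = 78.5 + 0.5a_M.
Solving the two reaction functions simultaneously: (1 − (0.5)(0.5))a_M = 77 + 0.5·78.5, so 0.75a_M = 116.25 and a_M = 155.
Then a_R = 78.5 + 0.5·155 = 156.

155, 156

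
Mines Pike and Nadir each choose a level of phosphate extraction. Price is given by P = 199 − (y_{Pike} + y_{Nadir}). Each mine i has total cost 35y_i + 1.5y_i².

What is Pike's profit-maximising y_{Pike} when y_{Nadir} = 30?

26.8

Mine Pike's profit: π = y_{Pike}(199 − (y_{Pike} + y_{Nadir})) − 35y_{Pike} − 1.5y_{Pike}².
∂π/∂y_{Pike} = 164 − 5y_{Pike} − y_{Nadir} = 0, so y_{Pike} = 32.8 − 0.2y_{Nadir}.
At y_{Nadir} = 30: y_{Pike} = 32.8 − 0.2·30 = 26.8.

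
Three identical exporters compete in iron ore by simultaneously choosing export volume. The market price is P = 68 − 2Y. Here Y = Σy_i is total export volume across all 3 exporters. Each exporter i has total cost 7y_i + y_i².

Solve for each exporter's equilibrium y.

A representative exporter's profit is π_i = y_i(68 − 2Y) − 7y_i − y_i², with Y = y_i + Σ_{j≠i} y_j.
First-order condition: 61 − 6y_i − 2Σ_{j≠i} y_j = 0.
Imposing symmetry (y_j = y for all j) turns Σ_{j≠i} y_j into 2y, so 61 = 10y and y = 6.1.

6.1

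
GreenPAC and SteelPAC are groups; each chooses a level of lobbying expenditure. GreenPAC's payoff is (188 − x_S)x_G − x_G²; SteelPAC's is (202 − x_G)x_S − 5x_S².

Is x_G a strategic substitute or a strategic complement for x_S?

Expanding GreenPAC's payoff: 188x_G − x_Sx_G − x_G².
∂π/∂x_G = 188 − x_S − 2x_G = 0, so x_G = 94 − 0.5x_S.
The best-response slope dx_G/dx_S = −0.5 < 0: the reaction function is downward-sloping, so the choices are strategic substitutes.

strategic substitutes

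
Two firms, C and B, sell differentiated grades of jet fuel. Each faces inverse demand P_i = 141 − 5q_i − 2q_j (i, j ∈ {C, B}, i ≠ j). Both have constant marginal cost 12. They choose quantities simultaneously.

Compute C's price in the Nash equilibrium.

Firm C's profit: π = q_C(141 − 5q_C − 2q_B) − 12q_C.
∂π/∂q_C = 129 − 10q_C − 2q_B = 0 ⇒ q_C = 12.9 − 0.2q_B.
Setting q_C = q_B in the reaction function: q_C = 12.9 − 0.2q_C, so q_C = 12.9 / 1.2 = 10.75.
P_C = 141 − 5·10.75 − 2·10.75 = 65.75.

65.75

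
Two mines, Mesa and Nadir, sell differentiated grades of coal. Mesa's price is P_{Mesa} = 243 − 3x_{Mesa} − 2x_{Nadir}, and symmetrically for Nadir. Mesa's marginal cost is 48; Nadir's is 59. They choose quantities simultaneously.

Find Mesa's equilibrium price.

123.1875

Mine Mesa's profit: π = x_{Mesa}(243 − 3x_{Mesa} − 2x_{Nadir}) − 48x_{Mesa}.
∂π/∂x_{Mesa} = 195 − 6x_{Mesa} − 2x_{Nadir} = 0 ⇒ x_{Mesa} = 32.5 − (1/3)x_{Nadir}.
Similarly x_{Nadir} = 92/3 − (1/3)x_{Mesa}.
Plugging x_{Nadir} into Mesa's best response: x_{Mesa} = 32.5 − (1/3)(92/3 − (1/3)x_{Mesa}) ⇒ (8/9)x_{Mesa} = 401/18, so x_{Mesa} = 25.0625.
Then x_{Nadir} = 92/3 − (1/3)·25.0625 = 22.3125.
P_{Mesa} = 243 − 3·25.0625 − 2·22.3125 = 123.1875.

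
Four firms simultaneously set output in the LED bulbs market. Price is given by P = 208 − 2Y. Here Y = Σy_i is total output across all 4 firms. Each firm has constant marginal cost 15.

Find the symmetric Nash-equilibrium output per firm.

19.3

A representative firm's profit is π_i = y_i(208 − 2Y) − 15y_i, with Y = y_i + Σ_{j≠i} y_j.
First-order condition: 193 − 4y_i − 2Σ_{j≠i} y_j = 0.
With identical firms, set every y_j = y: then 193 − 4y − 6y = 0, i.e. y = 193/10 = 19.3.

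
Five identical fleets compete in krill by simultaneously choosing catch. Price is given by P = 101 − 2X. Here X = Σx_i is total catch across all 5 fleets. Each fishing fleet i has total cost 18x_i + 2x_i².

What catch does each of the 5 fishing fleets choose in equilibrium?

5.1875

A representative fishing fleet's profit is π_i = x_i(101 − 2X) − 18x_i − 2x_i², with X = x_i + Σ_{j≠i} x_j.
First-order condition: 83 − 8x_i − 2Σ_{j≠i} x_j = 0.
With identical fishing fleets, set every x_j = x: then 83 − 8x − 8x = 0, i.e. x = 83/16 = 5.1875.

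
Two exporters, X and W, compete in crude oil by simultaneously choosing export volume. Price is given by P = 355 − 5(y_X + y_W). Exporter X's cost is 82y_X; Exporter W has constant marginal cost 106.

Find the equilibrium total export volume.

Exporter X's profit: π = y_X(355 − 5(y_X + y_W)) − 82y_X.
∂π/∂y_X = 273 − 10y_X − 5y_W = 0, so y_X = 27.3 − 0.5y_W.
By the same steps for W: y_W = 24.9 − 0.5y_X.
Substituting the second reaction function into the first: y_X = 27.3 − 0.5(24.9 − 0.5y_X), which gives 0.75y_X = 14.85 ⇒ y_X = 19.8.
Then y_W = 24.9 − 0.5·19.8 = 15.
Total export volume: 19.8 + 15 = 34.8.

34.8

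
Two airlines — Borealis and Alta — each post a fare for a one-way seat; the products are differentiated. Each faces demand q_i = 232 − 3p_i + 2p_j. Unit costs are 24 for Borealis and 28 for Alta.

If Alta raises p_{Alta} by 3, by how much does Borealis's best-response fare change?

1

Borealis's profit: π = (p_{Borealis} − 24)(232 − 3p_{Borealis} + 2p_{Alta}).
∂π/∂p_{Borealis} = 304 − 6p_{Borealis} + 2p_{Alta} = 0 ⇒ p_{Borealis} = 152/3 + (1/3)p_{Alta}.
The reaction-function slope is 1/3, so a 3-unit rise in p_{Alta} moves p_{Borealis} by 1/3 × 3 = 1. Borealis's best response rises — the actions are strategic complements.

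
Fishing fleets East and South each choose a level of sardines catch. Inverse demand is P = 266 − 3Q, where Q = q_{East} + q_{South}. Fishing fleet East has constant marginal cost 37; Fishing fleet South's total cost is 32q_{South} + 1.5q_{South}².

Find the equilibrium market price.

Fishing fleet East's profit: π = q_{East}(266 − 3(q_{East} + q_{South})) − 37q_{East}.
∂π/∂q_{East} = 229 − 6q_{East} − 3q_{South} = 0, so q_{East} = 229/6 − 0.5q_{South}.
For South: ∂π/∂q_{South} = 234 − 9q_{South} − 3q_{East} = 0 ⇒ q_{South} = 26 − (1/3)q_{East}.
Solving the two reaction functions simultaneously: (1 − (−0.5)(−1/3))q_{East} = 229/6 − 0.5·26, so (5/6)q_{East} = 151/6 and q_{East} = 30.2.
Then q_{South} = 26 − (1/3)·30.2 = 239/15.
Equilibrium price: P = 266 − 3·(692/15) = 127.6.

127.6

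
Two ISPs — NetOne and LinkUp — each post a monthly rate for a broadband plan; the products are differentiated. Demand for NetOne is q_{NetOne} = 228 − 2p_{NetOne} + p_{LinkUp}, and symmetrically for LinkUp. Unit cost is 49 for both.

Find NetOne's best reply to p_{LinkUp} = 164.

NetOne's profit: π = (p_{NetOne} − 49)(228 − 2p_{NetOne} + p_{LinkUp}).
∂π/∂p_{NetOne} = 326 − 4p_{NetOne} + p_{LinkUp} = 0 ⇒ p_{NetOne} = 81.5 + 0.25p_{LinkUp}.
At p_{LinkUp} = 164: p_{NetOne} = 81.5 + 0.25·164 = 122.5.

122.5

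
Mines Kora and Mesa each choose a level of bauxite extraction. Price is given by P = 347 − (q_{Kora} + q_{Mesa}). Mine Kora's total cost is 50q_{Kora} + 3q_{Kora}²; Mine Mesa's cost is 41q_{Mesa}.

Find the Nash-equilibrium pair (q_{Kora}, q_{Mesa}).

Mine Kora's profit: π = q_{Kora}(347 − (q_{Kora} + q_{Mesa})) − 50q_{Kora} − 3q_{Kora}².
∂π/∂q_{Kora} = 297 − 8q_{Kora} − q_{Mesa} = 0, so q_{Kora} = 37.125 − 0.125q_{Mesa}.
For Mesa: ∂π/∂q_{Mesa} = 306 − 2q_{Mesa} − q_{Kora} = 0 ⇒ q_{Mesa} = 153 − 0.5q_{Kora}.
Plugging q_{Mesa} into Kora's best response: q_{Kora} = 37.125 − 0.125(153 − 0.5q_{Kora}) ⇒ 0.9375q_{Kora} = 18, so q_{Kora} = 19.2.
Then q_{Mesa} = 153 − 0.5·19.2 = 143.4.

19.2, 143.4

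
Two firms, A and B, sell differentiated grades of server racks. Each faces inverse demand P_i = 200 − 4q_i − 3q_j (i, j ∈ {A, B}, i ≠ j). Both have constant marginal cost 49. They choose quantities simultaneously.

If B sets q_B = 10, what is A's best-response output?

15.125

Firm A's profit: π = q_A(200 − 4q_A − 3q_B) − 49q_A.
∂π/∂q_A = 151 − 8q_A − 3q_B = 0 ⇒ q_A = 18.875 − 0.375q_B.
At q_B = 10: q_A = 18.875 − 0.375·10 = 15.125.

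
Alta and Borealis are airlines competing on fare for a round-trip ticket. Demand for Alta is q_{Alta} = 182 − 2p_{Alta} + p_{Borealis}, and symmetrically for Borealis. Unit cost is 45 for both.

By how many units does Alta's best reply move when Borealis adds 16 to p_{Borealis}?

Alta's profit: π = (p_{Alta} − 45)(182 − 2p_{Alta} + p_{Borealis}).
∂π/∂p_{Alta} = 272 − 4p_{Alta} + p_{Borealis} = 0 ⇒ p_{Alta} = 68 + 0.25p_{Borealis}.
The reaction-function slope is 0.25, so a 16-unit rise in p_{Borealis} moves p_{Alta} by 0.25 × 16 = 4. Alta's best response rises — the actions are strategic complements.

4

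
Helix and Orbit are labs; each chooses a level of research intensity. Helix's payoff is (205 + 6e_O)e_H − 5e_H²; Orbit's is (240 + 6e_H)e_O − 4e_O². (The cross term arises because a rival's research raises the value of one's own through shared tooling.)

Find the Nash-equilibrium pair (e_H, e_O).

70, 82.5

Expanding Helix's payoff: 205e_H + 6e_Oe_H − 5e_H².
∂π/∂e_H = 205 + 6e_O − 10e_H = 0, so e_H = 20.5 + 0.6e_O.
Likewise for Orbit: e_O = 30 + 0.75e_H.
Substituting the second reaction function into the first: e_H = 20.5 + 0.6(30 + 0.75e_H), which gives 0.55e_H = 38.5 ⇒ e_H = 70.
Then e_O = 30 + 0.75·70 = 82.5.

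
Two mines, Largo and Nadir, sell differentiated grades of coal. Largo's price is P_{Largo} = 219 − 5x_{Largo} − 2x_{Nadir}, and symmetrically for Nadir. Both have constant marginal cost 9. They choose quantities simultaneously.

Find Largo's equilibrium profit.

Mine Largo's profit: π = x_{Largo}(219 − 5x_{Largo} − 2x_{Nadir}) − 9x_{Largo}.
∂π/∂x_{Largo} = 210 − 10x_{Largo} − 2x_{Nadir} = 0 ⇒ x_{Largo} = 21 − 0.2x_{Nadir}.
Setting x_{Largo} = x_{Nadir} in the reaction function: x_{Largo} = 21 − 0.2x_{Largo}, so x_{Largo} = 21 / 1.2 = 17.5.
P_{Largo} = 219 − 5·17.5 − 2·17.5 = 96.5.
Profit = (96.5 − 9)·17.5 = 1531.25.

1531.25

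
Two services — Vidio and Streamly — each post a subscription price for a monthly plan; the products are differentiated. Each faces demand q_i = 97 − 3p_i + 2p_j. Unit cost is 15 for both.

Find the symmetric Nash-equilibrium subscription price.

Vidio's profit: π = (p_{Vidio} − 15)(97 − 3p_{Vidio} + 2p_{Streamly}).
∂π/∂p_{Vidio} = 142 − 6p_{Vidio} + 2p_{Streamly} = 0 ⇒ p_{Vidio} = 71/3 + (1/3)p_{Streamly}.
Setting p_{Vidio} = p_{Streamly} in the reaction function: p_{Vidio} = 71/3 + (1/3)p_{Vidio}, so p_{Vidio} = (71/3) / (2/3) = 35.5.

35.5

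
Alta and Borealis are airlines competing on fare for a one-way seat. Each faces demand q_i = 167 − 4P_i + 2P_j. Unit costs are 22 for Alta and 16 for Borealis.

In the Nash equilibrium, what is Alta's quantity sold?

Alta's profit: π = (P_{Alta} − 22)(167 − 4P_{Alta} + 2P_{Borealis}).
∂π/∂P_{Alta} = 255 − 8P_{Alta} + 2P_{Borealis} = 0 ⇒ P_{Alta} = 31.875 + 0.25P_{Borealis}.
Similarly P_{Borealis} = 28.875 + 0.25P_{Alta}.
Substituting the second reaction function into the first: P_{Alta} = 31.875 + 0.25(28.875 + 0.25P_{Alta}), which gives 0.9375P_{Alta} = 1251/32 ⇒ P_{Alta} = 41.7.
Then P_{Borealis} = 28.875 + 0.25·41.7 = 39.3.
q_{Alta} = 167 − 4·41.7 + 2·39.3 = 78.8.

78.8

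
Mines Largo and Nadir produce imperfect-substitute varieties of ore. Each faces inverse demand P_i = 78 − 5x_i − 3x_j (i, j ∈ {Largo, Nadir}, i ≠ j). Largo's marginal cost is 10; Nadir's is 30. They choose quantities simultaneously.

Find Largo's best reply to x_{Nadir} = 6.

Mine Largo's profit: π = x_{Largo}(78 − 5x_{Largo} − 3x_{Nadir}) − 10x_{Largo}.
∂π/∂x_{Largo} = 68 − 10x_{Largo} − 3x_{Nadir} = 0 ⇒ x_{Largo} = 6.8 − 0.3x_{Nadir}.
At x_{Nadir} = 6: x_{Largo} = 6.8 − 0.3·6 = 5.

5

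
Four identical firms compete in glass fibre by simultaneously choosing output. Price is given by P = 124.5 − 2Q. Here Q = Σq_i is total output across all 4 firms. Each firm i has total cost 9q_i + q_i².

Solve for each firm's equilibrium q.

9.625

A representative firm's profit is π_i = q_i(124.5 − 2Q) − 9q_i − q_i², with Q = q_i + Σ_{j≠i} q_j.
First-order condition: 115.5 − 6q_i − 2Σ_{j≠i} q_j = 0.
With identical firms, set every q_j = q: then 115.5 − 6q − 6q = 0, i.e. q = 115.5/12 = 9.625.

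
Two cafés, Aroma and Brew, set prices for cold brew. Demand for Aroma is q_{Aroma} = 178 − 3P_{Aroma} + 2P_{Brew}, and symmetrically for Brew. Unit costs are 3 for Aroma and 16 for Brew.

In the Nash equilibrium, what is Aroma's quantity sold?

138.5625

Aroma's profit: π = (P_{Aroma} − 3)(178 − 3P_{Aroma} + 2P_{Brew}).
∂π/∂P_{Aroma} = 187 − 6P_{Aroma} + 2P_{Brew} = 0 ⇒ P_{Aroma} = 187/6 + (1/3)P_{Brew}.
Similarly P_{Brew} = 113/3 + (1/3)P_{Aroma}.
Plugging P_{Brew} into Aroma's best response: P_{Aroma} = 187/6 + (1/3)(113/3 + (1/3)P_{Aroma}) ⇒ (8/9)P_{Aroma} = 787/18, so P_{Aroma} = 49.1875.
Then P_{Brew} = 113/3 + (1/3)·49.1875 = 54.0625.
q_{Aroma} = 178 − 3·49.1875 + 2·54.0625 = 138.5625.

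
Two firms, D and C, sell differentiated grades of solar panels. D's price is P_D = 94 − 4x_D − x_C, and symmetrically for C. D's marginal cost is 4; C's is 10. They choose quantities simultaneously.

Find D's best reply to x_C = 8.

Firm D's profit: π = x_D(94 − 4x_D − x_C) − 4x_D.
∂π/∂x_D = 90 − 8x_D − x_C = 0 ⇒ x_D = 11.25 − 0.125x_C.
At x_C = 8: x_D = 11.25 − 0.125·8 = 10.25.

10.25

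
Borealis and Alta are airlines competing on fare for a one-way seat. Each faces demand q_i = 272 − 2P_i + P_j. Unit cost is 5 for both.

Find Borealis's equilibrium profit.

Borealis's profit: π = (P_{Borealis} − 5)(272 − 2P_{Borealis} + P_{Alta}).
∂π/∂P_{Borealis} = 282 − 4P_{Borealis} + P_{Alta} = 0 ⇒ P_{Borealis} = 70.5 + 0.25P_{Alta}.
Setting P_{Borealis} = P_{Alta} in the reaction function: P_{Borealis} = 70.5 + 0.25P_{Borealis}, so P_{Borealis} = 70.5 / 0.75 = 94.
q_{Borealis} = 272 − 2·94 + 94 = 178.
Profit = (94 − 5)·178 = 15842.

15842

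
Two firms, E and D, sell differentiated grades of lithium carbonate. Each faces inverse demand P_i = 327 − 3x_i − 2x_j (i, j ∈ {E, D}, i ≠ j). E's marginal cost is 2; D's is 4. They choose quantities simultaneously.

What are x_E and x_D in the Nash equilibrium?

Firm E's profit: π = x_E(327 − 3x_E − 2x_D) − 2x_E.
∂π/∂x_E = 325 − 6x_E − 2x_D = 0 ⇒ x_E = 325/6 − (1/3)x_D.
Similarly x_D = 323/6 − (1/3)x_E.
Substituting the second reaction function into the first: x_E = 325/6 − (1/3)(323/6 − (1/3)x_E), which gives (8/9)x_E = 326/9 ⇒ x_E = 40.75.
Then x_D = 323/6 − (1/3)·40.75 = 40.25.

40.75, 40.25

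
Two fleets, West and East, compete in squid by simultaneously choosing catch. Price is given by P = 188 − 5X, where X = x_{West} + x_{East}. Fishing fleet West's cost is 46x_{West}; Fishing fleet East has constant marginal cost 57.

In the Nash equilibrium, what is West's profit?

520.2

Fishing fleet West's profit: π = x_{West}(188 − 5(x_{West} + x_{East})) − 46x_{West}.
∂π/∂x_{West} = 142 − 10x_{West} − 5x_{East} = 0, so x_{West} = 14.2 − 0.5x_{East}.
By the same steps for East: x_{East} = 13.1 − 0.5x_{West}.
Solving the two reaction functions simultaneously: (1 − (−0.5)(−0.5))x_{West} = 14.2 − 0.5·13.1, so 0.75x_{West} = 7.65 and x_{West} = 10.2.
Then x_{East} = 13.1 − 0.5·10.2 = 8.
Price P = 188 − 5·18.2 = 97.
West's profit: (97 − 46)·10.2 = 520.2.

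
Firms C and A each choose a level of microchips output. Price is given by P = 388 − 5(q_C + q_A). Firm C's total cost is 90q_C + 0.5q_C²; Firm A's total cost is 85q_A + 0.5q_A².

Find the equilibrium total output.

37.5625

Firm C's profit: π = q_C(388 − 5(q_C + q_A)) − 90q_C − 0.5q_C².
∂π/∂q_C = 298 − 11q_C − 5q_A = 0, so q_C = 298/11 − (5/11)q_A.
By the same steps for A: q_A = 303/11 − (5/11)q_C.
Solving the two reaction functions simultaneously: (1 − (−5/11)(−5/11))q_C = 298/11 − (5/11)·(303/11), so (96/121)q_C = 1763/121 and q_C = 1763/96.
Then q_A = 303/11 − (5/11)·(1763/96) = 1843/96.
Total output: 1763/96 + 1843/96 = 37.5625.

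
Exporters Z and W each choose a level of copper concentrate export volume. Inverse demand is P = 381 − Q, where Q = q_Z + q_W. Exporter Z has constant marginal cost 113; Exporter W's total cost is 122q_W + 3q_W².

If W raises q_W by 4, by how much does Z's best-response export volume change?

Exporter Z's profit: π = q_Z(381 − (q_Z + q_W)) − 113q_Z.
∂π/∂q_Z = 268 − 2q_Z − q_W = 0, so q_Z = 134 − 0.5q_W.
The reaction-function slope is −0.5, so a 4-unit rise in q_W moves q_Z by −0.5 × 4 = −2. Z's best response falls — the actions are strategic substitutes.

-2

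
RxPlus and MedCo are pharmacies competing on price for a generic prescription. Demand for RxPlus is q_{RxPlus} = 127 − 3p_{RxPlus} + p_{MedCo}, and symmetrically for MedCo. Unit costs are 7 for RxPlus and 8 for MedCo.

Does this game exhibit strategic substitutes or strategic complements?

strategic complements

RxPlus's profit: π = (p_{RxPlus} − 7)(127 − 3p_{RxPlus} + p_{MedCo}).
∂π/∂p_{RxPlus} = 148 − 6p_{RxPlus} + p_{MedCo} = 0 ⇒ p_{RxPlus} = 74/3 + (1/6)p_{MedCo}.
The best-response slope dp_{RxPlus}/dp_{MedCo} = 1/6 > 0: the reaction function is upward-sloping, so the choices are strategic complements.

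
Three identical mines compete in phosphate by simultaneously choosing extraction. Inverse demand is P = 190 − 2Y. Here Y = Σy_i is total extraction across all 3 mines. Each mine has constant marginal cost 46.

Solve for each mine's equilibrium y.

A representative mine's profit is π_i = y_i(190 − 2Y) − 46y_i, with Y = y_i + Σ_{j≠i} y_j.
First-order condition: 144 − 4y_i − 2Σ_{j≠i} y_j = 0.
In a symmetric equilibrium every mine chooses the same y, so Σ_{j≠i} y_j = 2y. The condition becomes 144 − 8y = 0, giving y = 144/8 = 18.

18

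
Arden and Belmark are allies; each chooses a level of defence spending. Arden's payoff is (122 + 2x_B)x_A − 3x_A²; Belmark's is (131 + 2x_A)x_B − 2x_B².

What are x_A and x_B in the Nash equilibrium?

Expanding Arden's payoff: 122x_A + 2x_Bx_A − 3x_A².
∂π/∂x_A = 122 + 2x_B − 6x_A = 0, so x_A = 61/3 + (1/3)x_B.
Likewise for Belmark: x_B = 32.75 + 0.5x_A.
Solving the two reaction functions simultaneously: (1 − (1/3)(0.5))x_A = 61/3 + (1/3)·32.75, so (5/6)x_A = 31.25 and x_A = 37.5.
Then x_B = 32.75 + 0.5·37.5 = 51.5.

37.5, 51.5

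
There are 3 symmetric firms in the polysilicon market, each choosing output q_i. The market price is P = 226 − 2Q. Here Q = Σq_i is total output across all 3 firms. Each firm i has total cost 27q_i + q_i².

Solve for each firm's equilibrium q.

19.9

A representative firm's profit is π_i = q_i(226 − 2Q) − 27q_i − q_i², with Q = q_i + Σ_{j≠i} q_j.
First-order condition: 199 − 6q_i − 2Σ_{j≠i} q_j = 0.
With identical firms, set every q_j = q: then 199 − 6q − 4q = 0, i.e. q = 199/10 = 19.9.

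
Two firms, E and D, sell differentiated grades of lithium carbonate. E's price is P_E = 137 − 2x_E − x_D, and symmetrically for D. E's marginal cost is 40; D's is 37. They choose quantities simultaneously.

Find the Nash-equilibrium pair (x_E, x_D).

Firm E's profit: π = x_E(137 − 2x_E − x_D) − 40x_E.
∂π/∂x_E = 97 − 4x_E − x_D = 0 ⇒ x_E = 24.25 − 0.25x_D.
Similarly x_D = 25 − 0.25x_E.
Plugging x_D into E's best response: x_E = 24.25 − 0.25(25 − 0.25x_E) ⇒ 0.9375x_E = 18, so x_E = 19.2.
Then x_D = 25 − 0.25·19.2 = 20.2.

19.2, 20.2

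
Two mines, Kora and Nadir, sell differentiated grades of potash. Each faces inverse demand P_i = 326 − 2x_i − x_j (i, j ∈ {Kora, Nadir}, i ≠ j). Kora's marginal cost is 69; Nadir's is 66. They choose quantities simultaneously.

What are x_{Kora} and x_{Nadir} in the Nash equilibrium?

Mine Kora's profit: π = x_{Kora}(326 − 2x_{Kora} − x_{Nadir}) − 69x_{Kora}.
∂π/∂x_{Kora} = 257 − 4x_{Kora} − x_{Nadir} = 0 ⇒ x_{Kora} = 64.25 − 0.25x_{Nadir}.
Similarly x_{Nadir} = 65 − 0.25x_{Kora}.
Substituting the second reaction function into the first: x_{Kora} = 64.25 − 0.25(65 − 0.25x_{Kora}), which gives 0.9375x_{Kora} = 48 ⇒ x_{Kora} = 51.2.
Then x_{Nadir} = 65 − 0.25·51.2 = 52.2.

51.2, 52.2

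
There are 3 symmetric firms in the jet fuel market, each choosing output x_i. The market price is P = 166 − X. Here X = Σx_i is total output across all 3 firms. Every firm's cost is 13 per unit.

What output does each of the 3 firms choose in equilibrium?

A representative firm's profit is π_i = x_i(166 − X) − 13x_i, with X = x_i + Σ_{j≠i} x_j.
First-order condition: 153 − 2x_i − Σ_{j≠i} x_j = 0.
In a symmetric equilibrium every firm chooses the same x, so Σ_{j≠i} x_j = 2x. The condition becomes 153 − 4x = 0, giving x = 153/4 = 38.25.

38.25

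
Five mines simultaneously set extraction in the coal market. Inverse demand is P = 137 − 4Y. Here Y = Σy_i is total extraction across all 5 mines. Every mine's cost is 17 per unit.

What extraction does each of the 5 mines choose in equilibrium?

A representative mine's profit is π_i = y_i(137 − 4Y) − 17y_i, with Y = y_i + Σ_{j≠i} y_j.
First-order condition: 120 − 8y_i − 4Σ_{j≠i} y_j = 0.
With identical mines, set every y_j = y: then 120 − 8y − 16y = 0, i.e. y = 120/24 = 5.

5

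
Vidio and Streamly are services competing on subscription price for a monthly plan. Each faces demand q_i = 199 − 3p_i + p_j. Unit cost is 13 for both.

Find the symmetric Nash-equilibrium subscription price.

47.6

Vidio's profit: π = (p_{Vidio} − 13)(199 − 3p_{Vidio} + p_{Streamly}).
∂π/∂p_{Vidio} = 238 − 6p_{Vidio} + p_{Streamly} = 0 ⇒ p_{Vidio} = 119/3 + (1/6)p_{Streamly}.
By symmetry p_{Streamly} = p_{Vidio}; substituting into the reaction function, (5/6)p_{Vidio} = 119/3 and p_{Vidio} = 47.6.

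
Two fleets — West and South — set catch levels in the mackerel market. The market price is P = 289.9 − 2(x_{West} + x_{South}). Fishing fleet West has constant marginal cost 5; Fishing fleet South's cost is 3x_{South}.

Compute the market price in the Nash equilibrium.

Fishing fleet West's profit: π = x_{West}(289.9 − 2(x_{West} + x_{South})) − 5x_{West}.
∂π/∂x_{West} = 284.9 − 4x_{West} − 2x_{South} = 0, so x_{West} = 71.225 − 0.5x_{South}.
By the same steps for South: x_{South} = 71.725 − 0.5x_{West}.
Solving the two reaction functions simultaneously: (1 − (−0.5)(−0.5))x_{West} = 71.225 − 0.5·71.725, so 0.75x_{West} = 35.3625 and x_{West} = 47.15.
Then x_{South} = 71.725 − 0.5·47.15 = 48.15.
Equilibrium price: P = 289.9 − 2·95.3 = 99.3.

99.3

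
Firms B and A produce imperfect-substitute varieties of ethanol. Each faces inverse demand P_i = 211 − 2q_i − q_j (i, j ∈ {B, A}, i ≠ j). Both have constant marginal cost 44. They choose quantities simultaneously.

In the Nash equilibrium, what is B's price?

110.8

Firm B's profit: π = q_B(211 − 2q_B − q_A) − 44q_B.
∂π/∂q_B = 167 − 4q_B − q_A = 0 ⇒ q_B = 41.75 − 0.25q_A.
The game is symmetric, so in equilibrium q_A = q_B: the reaction function gives 1.25q_B = 41.75, hence q_B = 33.4.
P_B = 211 − 2·33.4 − 33.4 = 110.8.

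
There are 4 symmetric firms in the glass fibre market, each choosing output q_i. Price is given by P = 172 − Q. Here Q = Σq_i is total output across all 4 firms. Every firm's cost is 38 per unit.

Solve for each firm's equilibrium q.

26.8

A representative firm's profit is π_i = q_i(172 − Q) − 38q_i, with Q = q_i + Σ_{j≠i} q_j.
First-order condition: 134 − 2q_i − Σ_{j≠i} q_j = 0.
In a symmetric equilibrium every firm chooses the same q, so Σ_{j≠i} q_j = 3q. The condition becomes 134 − 5q = 0, giving q = 134/5 = 26.8.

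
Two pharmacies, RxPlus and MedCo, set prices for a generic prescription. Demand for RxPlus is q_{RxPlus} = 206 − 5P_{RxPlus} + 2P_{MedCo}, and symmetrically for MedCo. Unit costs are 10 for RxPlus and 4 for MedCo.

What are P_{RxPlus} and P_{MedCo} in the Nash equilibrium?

31.375, 28.875

RxPlus's profit: π = (P_{RxPlus} − 10)(206 − 5P_{RxPlus} + 2P_{MedCo}).
∂π/∂P_{RxPlus} = 256 − 10P_{RxPlus} + 2P_{MedCo} = 0 ⇒ P_{RxPlus} = 25.6 + 0.2P_{MedCo}.
Similarly P_{MedCo} = 22.6 + 0.2P_{RxPlus}.
Plugging P_{MedCo} into RxPlus's best response: P_{RxPlus} = 25.6 + 0.2(22.6 + 0.2P_{RxPlus}) ⇒ 0.96P_{RxPlus} = 30.12, so P_{RxPlus} = 31.375.
Then P_{MedCo} = 22.6 + 0.2·31.375 = 28.875.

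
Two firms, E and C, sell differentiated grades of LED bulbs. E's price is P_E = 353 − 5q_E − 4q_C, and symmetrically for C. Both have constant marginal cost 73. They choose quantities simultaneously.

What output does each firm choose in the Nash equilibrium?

Firm E's profit: π = q_E(353 − 5q_E − 4q_C) − 73q_E.
∂π/∂q_E = 280 − 10q_E − 4q_C = 0 ⇒ q_E = 28 − 0.4q_C.
The game is symmetric, so in equilibrium q_C = q_E: the reaction function gives 1.4q_E = 28, hence q_E = 20.

20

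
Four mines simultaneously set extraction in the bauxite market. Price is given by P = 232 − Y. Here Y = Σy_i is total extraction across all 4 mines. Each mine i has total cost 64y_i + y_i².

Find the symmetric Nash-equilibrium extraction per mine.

A representative mine's profit is π_i = y_i(232 − Y) − 64y_i − y_i², with Y = y_i + Σ_{j≠i} y_j.
First-order condition: 168 − 4y_i − Σ_{j≠i} y_j = 0.
In a symmetric equilibrium every mine chooses the same y, so Σ_{j≠i} y_j = 3y. The condition becomes 168 − 7y = 0, giving y = 168/7 = 24.

24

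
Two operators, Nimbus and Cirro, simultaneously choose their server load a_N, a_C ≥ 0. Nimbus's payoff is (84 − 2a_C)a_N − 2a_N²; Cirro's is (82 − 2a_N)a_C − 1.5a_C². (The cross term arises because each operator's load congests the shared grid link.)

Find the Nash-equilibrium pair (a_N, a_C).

Expanding Nimbus's payoff: 84a_N − 2a_Ca_N − 2a_N².
∂π/∂a_N = 84 − 2a_C − 4a_N = 0, so a_N = 21 − 0.5a_C.
Likewise for Cirro: a_C = 82/3 − (2/3)a_N.
Plugging a_C into Nimbus's best response: a_N = 21 − 0.5(82/3 − (2/3)a_N) ⇒ (2/3)a_N = 22/3, so a_N = 11.
Then a_C = 82/3 − (2/3)·11 = 20.

11, 20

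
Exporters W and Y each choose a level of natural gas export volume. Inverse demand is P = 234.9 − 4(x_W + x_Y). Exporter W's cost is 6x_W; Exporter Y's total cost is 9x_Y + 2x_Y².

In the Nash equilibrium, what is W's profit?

Exporter W's profit: π = x_W(234.9 − 4(x_W + x_Y)) − 6x_W.
∂π/∂x_W = 228.9 − 8x_W − 4x_Y = 0, so x_W = 28.6125 − 0.5x_Y.
For Y: ∂π/∂x_Y = 225.9 − 12x_Y − 4x_W = 0 ⇒ x_Y = 18.825 − (1/3)x_W.
Substituting the second reaction function into the first: x_W = 28.6125 − 0.5(18.825 − (1/3)x_W), which gives (5/6)x_W = 19.2 ⇒ x_W = 23.04.
Then x_Y = 18.825 − (1/3)·23.04 = 11.145.
Price P = 234.9 − 4·34.185 = 98.16.
W's profit: (98.16 − 6)·23.04 = 2123.3664.

2123.3664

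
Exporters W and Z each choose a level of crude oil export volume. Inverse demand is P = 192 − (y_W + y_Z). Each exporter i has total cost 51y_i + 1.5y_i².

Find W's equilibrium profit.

Exporter W's profit: π = y_W(192 − (y_W + y_Z)) − 51y_W − 1.5y_W².
∂π/∂y_W = 141 − 5y_W − y_Z = 0, so y_W = 28.2 − 0.2y_Z.
By symmetry y_Z = y_W; substituting into the reaction function, 1.2y_W = 28.2 and y_W = 23.5.
Price P = 192 − 47 = 145.
W's profit: (145 − 51)·23.5 − 1.5(23.5)² = 1380.625.

1380.625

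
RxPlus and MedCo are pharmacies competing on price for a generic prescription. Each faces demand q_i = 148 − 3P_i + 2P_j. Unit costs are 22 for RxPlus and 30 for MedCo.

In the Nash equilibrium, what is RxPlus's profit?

3267

RxPlus's profit: π = (P_{RxPlus} − 22)(148 − 3P_{RxPlus} + 2P_{MedCo}).
∂π/∂P_{RxPlus} = 214 − 6P_{RxPlus} + 2P_{MedCo} = 0 ⇒ P_{RxPlus} = 107/3 + (1/3)P_{MedCo}.
Similarly P_{MedCo} = 119/3 + (1/3)P_{RxPlus}.
Plugging P_{MedCo} into RxPlus's best response: P_{RxPlus} = 107/3 + (1/3)(119/3 + (1/3)P_{RxPlus}) ⇒ (8/9)P_{RxPlus} = 440/9, so P_{RxPlus} = 55.
Then P_{MedCo} = 119/3 + (1/3)·55 = 58.
q_{RxPlus} = 148 − 3·55 + 2·58 = 99.
Profit = (55 − 22)·99 = 3267.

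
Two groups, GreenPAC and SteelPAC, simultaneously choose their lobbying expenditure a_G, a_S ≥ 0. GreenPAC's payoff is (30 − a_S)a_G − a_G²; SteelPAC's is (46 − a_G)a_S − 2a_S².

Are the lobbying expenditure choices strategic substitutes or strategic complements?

strategic substitutes

Expanding GreenPAC's payoff: 30a_G − a_Sa_G − a_G².
∂π/∂a_G = 30 − a_S − 2a_G = 0, so a_G = 15 − 0.5a_S.
The best-response slope da_G/da_S = −0.5 < 0: the reaction function is downward-sloping, so the choices are strategic substitutes.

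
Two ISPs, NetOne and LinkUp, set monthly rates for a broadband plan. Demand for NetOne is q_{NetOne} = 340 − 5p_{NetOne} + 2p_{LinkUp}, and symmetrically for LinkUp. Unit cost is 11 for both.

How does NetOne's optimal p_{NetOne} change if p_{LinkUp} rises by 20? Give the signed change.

NetOne's profit: π = (p_{NetOne} − 11)(340 − 5p_{NetOne} + 2p_{LinkUp}).
∂π/∂p_{NetOne} = 395 − 10p_{NetOne} + 2p_{LinkUp} = 0 ⇒ p_{NetOne} = 39.5 + 0.2p_{LinkUp}.
The reaction-function slope is 0.2, so a 20-unit rise in p_{LinkUp} moves p_{NetOne} by 0.2 × 20 = 4. NetOne's best response rises — the actions are strategic complements.

4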